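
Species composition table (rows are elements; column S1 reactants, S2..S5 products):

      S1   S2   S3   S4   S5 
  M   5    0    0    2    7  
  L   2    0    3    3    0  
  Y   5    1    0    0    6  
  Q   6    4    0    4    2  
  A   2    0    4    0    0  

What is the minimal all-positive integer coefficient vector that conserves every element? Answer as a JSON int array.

Coefficients: [6, 6, 3, 1, 4]

M: 6·5 = 30 | 6·0+3·0+1·2+4·7 = 30
L: 6·2 = 12 | 6·0+3·3+1·3+4·0 = 12
Y: 6·5 = 30 | 6·1+3·0+1·0+4·6 = 30
Q: 6·6 = 36 | 6·4+3·0+1·4+4·2 = 36
A: 6·2 = 12 | 6·0+3·4+1·0+4·0 = 12
gcd(6,6,3,1,4) = 1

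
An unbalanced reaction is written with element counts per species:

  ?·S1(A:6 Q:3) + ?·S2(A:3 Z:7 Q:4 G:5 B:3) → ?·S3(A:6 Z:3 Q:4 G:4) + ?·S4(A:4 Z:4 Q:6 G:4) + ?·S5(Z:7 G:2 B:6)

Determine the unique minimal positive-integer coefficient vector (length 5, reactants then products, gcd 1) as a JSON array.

Coefficients: [2, 6, 3, 3, 3]

A: 2·6+6·3 = 30 | 3·6+3·4+3·0 = 30
Z: 2·0+6·7 = 42 | 3·3+3·4+3·7 = 42
Q: 2·3+6·4 = 30 | 3·4+3·6+3·0 = 30
G: 2·0+6·5 = 30 | 3·4+3·4+3·2 = 30
B: 2·0+6·3 = 18 | 3·0+3·0+3·6 = 18
gcd(2,6,3,3,3) = 1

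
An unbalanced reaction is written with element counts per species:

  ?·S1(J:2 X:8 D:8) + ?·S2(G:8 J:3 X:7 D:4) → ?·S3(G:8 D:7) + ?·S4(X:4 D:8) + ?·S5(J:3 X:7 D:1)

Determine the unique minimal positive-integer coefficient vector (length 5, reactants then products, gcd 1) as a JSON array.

Coefficients: [6, 1, 1, 5, 5]

G: 6·0+1·8 = 8 | 1·8+5·0+5·0 = 8
J: 6·2+1·3 = 15 | 1·0+5·0+5·3 = 15
X: 6·8+1·7 = 55 | 1·0+5·4+5·7 = 55
D: 6·8+1·4 = 52 | 1·7+5·8+5·1 = 52
gcd(6,1,1,5,5) = 1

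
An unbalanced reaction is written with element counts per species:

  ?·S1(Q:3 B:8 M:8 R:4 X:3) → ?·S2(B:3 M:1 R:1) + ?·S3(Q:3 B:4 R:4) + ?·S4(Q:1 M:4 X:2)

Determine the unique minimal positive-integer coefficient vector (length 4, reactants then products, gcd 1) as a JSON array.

Q: 2·3 = 6 | 4·0+1·3+3·1 = 6
B: 2·8 = 16 | 4·3+1·4+3·0 = 16
M: 2·8 = 16 | 4·1+1·0+3·4 = 16
R: 2·4 = 8 | 4·1+1·4+3·0 = 8
X: 2·3 = 6 | 4·0+1·0+3·2 = 6
gcd(2,4,1,3) = 1

Coefficients: [2, 4, 1, 3]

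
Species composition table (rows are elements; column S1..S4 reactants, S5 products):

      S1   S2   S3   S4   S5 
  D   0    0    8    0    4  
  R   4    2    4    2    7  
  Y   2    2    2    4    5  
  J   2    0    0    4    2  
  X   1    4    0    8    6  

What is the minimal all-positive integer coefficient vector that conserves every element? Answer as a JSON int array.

D: 4·0+6·0+3·8+1·0 = 24 | 6·4 = 24
R: 4·4+6·2+3·4+1·2 = 42 | 6·7 = 42
Y: 4·2+6·2+3·2+1·4 = 30 | 6·5 = 30
J: 4·2+6·0+3·0+1·4 = 12 | 6·2 = 12
X: 4·1+6·4+3·0+1·8 = 36 | 6·6 = 36
gcd(4,6,3,1,6) = 1

Coefficients: [4, 6, 3, 1, 6]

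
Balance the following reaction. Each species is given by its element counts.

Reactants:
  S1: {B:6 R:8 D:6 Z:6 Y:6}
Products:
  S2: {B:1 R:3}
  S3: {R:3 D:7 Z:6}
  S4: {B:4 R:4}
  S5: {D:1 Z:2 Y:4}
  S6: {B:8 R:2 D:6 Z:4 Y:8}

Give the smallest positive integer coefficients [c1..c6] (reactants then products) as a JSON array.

B: 4·6 = 24 | 4·1+2·0+3·4+4·0+1·8 = 24
R: 4·8 = 32 | 4·3+2·3+3·4+4·0+1·2 = 32
D: 4·6 = 24 | 4·0+2·7+3·0+4·1+1·6 = 24
Z: 4·6 = 24 | 4·0+2·6+3·0+4·2+1·4 = 24
Y: 4·6 = 24 | 4·0+2·0+3·0+4·4+1·8 = 24
gcd(4,4,2,3,4,1) = 1

Coefficients: [4, 4, 2, 3, 4, 1]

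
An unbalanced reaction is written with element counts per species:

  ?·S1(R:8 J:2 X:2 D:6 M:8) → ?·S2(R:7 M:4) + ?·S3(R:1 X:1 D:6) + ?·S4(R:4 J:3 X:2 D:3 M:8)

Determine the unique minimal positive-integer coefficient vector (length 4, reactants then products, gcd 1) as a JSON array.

Coefficients: [3, 2, 2, 2]

R: 3·8 = 24 | 2·7+2·1+2·4 = 24
J: 3·2 = 6 | 2·0+2·0+2·3 = 6
X: 3·2 = 6 | 2·0+2·1+2·2 = 6
D: 3·6 = 18 | 2·0+2·6+2·3 = 18
M: 3·8 = 24 | 2·4+2·0+2·8 = 24
gcd(3,2,2,2) = 1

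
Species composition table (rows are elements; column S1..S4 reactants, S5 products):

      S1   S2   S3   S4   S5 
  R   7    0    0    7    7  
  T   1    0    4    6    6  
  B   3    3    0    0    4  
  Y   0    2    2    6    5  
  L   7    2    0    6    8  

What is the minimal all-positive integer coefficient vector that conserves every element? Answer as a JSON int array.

Coefficients: [4, 4, 5, 2, 6]

R: 4·7+4·0+5·0+2·7 = 42 | 6·7 = 42
T: 4·1+4·0+5·4+2·6 = 36 | 6·6 = 36
B: 4·3+4·3+5·0+2·0 = 24 | 6·4 = 24
Y: 4·0+4·2+5·2+2·6 = 30 | 6·5 = 30
L: 4·7+4·2+5·0+2·6 = 48 | 6·8 = 48
gcd(4,4,5,2,6) = 1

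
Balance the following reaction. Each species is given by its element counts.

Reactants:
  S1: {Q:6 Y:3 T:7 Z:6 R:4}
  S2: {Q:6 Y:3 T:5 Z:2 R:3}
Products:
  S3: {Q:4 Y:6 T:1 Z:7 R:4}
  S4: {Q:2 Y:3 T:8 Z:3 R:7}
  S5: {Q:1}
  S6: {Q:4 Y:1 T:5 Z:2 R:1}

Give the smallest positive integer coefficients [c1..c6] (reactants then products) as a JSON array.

Coefficients: [2, 2, 1, 1, 6, 3]

Q: 2·6+2·6 = 24 | 1·4+1·2+6·1+3·4 = 24
Y: 2·3+2·3 = 12 | 1·6+1·3+6·0+3·1 = 12
T: 2·7+2·5 = 24 | 1·1+1·8+6·0+3·5 = 24
Z: 2·6+2·2 = 16 | 1·7+1·3+6·0+3·2 = 16
R: 2·4+2·3 = 14 | 1·4+1·7+6·0+3·1 = 14
gcd(2,2,1,1,6,3) = 1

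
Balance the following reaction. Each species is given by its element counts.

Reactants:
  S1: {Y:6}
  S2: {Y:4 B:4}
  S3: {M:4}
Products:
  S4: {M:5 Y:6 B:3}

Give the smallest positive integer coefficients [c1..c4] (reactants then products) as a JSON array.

Coefficients: [2, 3, 5, 4]

M: 2·0+3·0+5·4 = 20 | 4·5 = 20
Y: 2·6+3·4+5·0 = 24 | 4·6 = 24
B: 2·0+3·4+5·0 = 12 | 4·3 = 12
gcd(2,3,5,4) = 1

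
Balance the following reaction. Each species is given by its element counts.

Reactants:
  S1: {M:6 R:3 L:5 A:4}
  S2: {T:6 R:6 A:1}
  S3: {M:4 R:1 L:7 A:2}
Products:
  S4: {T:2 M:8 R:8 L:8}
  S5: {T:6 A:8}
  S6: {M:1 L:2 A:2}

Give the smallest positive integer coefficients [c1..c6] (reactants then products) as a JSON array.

Coefficients: [3, 2, 3, 3, 1, 6]

T: 3·0+2·6+3·0 = 12 | 3·2+1·6+6·0 = 12
M: 3·6+2·0+3·4 = 30 | 3·8+1·0+6·1 = 30
R: 3·3+2·6+3·1 = 24 | 3·8+1·0+6·0 = 24
L: 3·5+2·0+3·7 = 36 | 3·8+1·0+6·2 = 36
A: 3·4+2·1+3·2 = 20 | 3·0+1·8+6·2 = 20
gcd(3,2,3,3,1,6) = 1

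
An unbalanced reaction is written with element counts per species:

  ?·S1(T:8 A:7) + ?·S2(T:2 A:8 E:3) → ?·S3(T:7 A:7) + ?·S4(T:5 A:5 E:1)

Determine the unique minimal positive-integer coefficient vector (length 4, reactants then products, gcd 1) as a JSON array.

Coefficients: [6, 1, 5, 3]

T: 6·8+1·2 = 50 | 5·7+3·5 = 50
A: 6·7+1·8 = 50 | 5·7+3·5 = 50
E: 6·0+1·3 = 3 | 5·0+3·1 = 3
gcd(6,1,5,3) = 1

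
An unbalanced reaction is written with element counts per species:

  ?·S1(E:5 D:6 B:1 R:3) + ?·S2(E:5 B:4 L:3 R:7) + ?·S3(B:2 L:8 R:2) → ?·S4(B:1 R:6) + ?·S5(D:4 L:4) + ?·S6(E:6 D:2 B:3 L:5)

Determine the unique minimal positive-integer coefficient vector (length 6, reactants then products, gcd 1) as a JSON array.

E: 3·5+3·5+3·0 = 30 | 6·0+2·0+5·6 = 30
D: 3·6+3·0+3·0 = 18 | 6·0+2·4+5·2 = 18
B: 3·1+3·4+3·2 = 21 | 6·1+2·0+5·3 = 21
L: 3·0+3·3+3·8 = 33 | 6·0+2·4+5·5 = 33
R: 3·3+3·7+3·2 = 36 | 6·6+2·0+5·0 = 36
gcd(3,3,3,6,2,5) = 1

Coefficients: [3, 3, 3, 6, 2, 5]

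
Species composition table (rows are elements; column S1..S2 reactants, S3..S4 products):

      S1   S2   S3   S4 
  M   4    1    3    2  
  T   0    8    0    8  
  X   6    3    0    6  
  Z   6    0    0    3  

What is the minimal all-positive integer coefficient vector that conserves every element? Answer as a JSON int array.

M: 3·4+6·1 = 18 | 2·3+6·2 = 18
T: 3·0+6·8 = 48 | 2·0+6·8 = 48
X: 3·6+6·3 = 36 | 2·0+6·6 = 36
Z: 3·6+6·0 = 18 | 2·0+6·3 = 18
gcd(3,6,2,6) = 1

Coefficients: [3, 6, 2, 6]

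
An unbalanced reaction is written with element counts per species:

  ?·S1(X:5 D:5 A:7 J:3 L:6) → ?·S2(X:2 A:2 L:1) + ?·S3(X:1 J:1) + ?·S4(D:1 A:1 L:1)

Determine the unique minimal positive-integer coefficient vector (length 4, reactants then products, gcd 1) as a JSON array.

Coefficients: [1, 1, 3, 5]

X: 1·5 = 5 | 1·2+3·1+5·0 = 5
D: 1·5 = 5 | 1·0+3·0+5·1 = 5
A: 1·7 = 7 | 1·2+3·0+5·1 = 7
J: 1·3 = 3 | 1·0+3·1+5·0 = 3
L: 1·6 = 6 | 1·1+3·0+5·1 = 6
gcd(1,1,3,5) = 1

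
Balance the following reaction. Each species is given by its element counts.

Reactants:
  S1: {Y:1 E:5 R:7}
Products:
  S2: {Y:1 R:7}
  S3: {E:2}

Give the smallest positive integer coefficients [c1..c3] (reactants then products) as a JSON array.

Coefficients: [2, 2, 5]

Y: 2·1 = 2 | 2·1+5·0 = 2
E: 2·5 = 10 | 2·0+5·2 = 10
R: 2·7 = 14 | 2·7+5·0 = 14
gcd(2,2,5) = 1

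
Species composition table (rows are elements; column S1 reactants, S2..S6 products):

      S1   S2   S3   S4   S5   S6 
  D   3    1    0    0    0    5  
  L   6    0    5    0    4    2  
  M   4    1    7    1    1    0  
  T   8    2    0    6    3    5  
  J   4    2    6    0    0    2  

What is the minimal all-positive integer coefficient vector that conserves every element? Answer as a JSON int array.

D: 6·3 = 18 | 3·1+2·0+2·0+5·0+3·5 = 18
L: 6·6 = 36 | 3·0+2·5+2·0+5·4+3·2 = 36
M: 6·4 = 24 | 3·1+2·7+2·1+5·1+3·0 = 24
T: 6·8 = 48 | 3·2+2·0+2·6+5·3+3·5 = 48
J: 6·4 = 24 | 3·2+2·6+2·0+5·0+3·2 = 24
gcd(6,3,2,2,5,3) = 1

Coefficients: [6, 3, 2, 2, 5, 3]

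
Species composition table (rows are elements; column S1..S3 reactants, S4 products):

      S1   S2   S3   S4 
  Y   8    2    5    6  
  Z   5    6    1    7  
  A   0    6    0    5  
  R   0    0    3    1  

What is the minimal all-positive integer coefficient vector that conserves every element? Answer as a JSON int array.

Coefficients: [2, 5, 2, 6]

Y: 2·8+5·2+2·5 = 36 | 6·6 = 36
Z: 2·5+5·6+2·1 = 42 | 6·7 = 42
A: 2·0+5·6+2·0 = 30 | 6·5 = 30
R: 2·0+5·0+2·3 = 6 | 6·1 = 6
gcd(2,5,2,6) = 1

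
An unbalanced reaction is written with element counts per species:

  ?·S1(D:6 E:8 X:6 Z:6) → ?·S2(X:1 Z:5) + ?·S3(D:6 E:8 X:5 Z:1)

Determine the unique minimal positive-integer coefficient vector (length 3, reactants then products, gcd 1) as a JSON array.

D: 1·6 = 6 | 1·0+1·6 = 6
E: 1·8 = 8 | 1·0+1·8 = 8
X: 1·6 = 6 | 1·1+1·5 = 6
Z: 1·6 = 6 | 1·5+1·1 = 6
gcd(1,1,1) = 1

Coefficients: [1, 1, 1]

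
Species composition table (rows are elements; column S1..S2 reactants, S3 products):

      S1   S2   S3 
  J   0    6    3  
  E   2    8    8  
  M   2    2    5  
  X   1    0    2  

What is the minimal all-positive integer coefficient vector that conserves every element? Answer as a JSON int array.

Coefficients: [4, 1, 2]

J: 4·0+1·6 = 6 | 2·3 = 6
E: 4·2+1·8 = 16 | 2·8 = 16
M: 4·2+1·2 = 10 | 2·5 = 10
X: 4·1+1·0 = 4 | 2·2 = 4
gcd(4,1,2) = 1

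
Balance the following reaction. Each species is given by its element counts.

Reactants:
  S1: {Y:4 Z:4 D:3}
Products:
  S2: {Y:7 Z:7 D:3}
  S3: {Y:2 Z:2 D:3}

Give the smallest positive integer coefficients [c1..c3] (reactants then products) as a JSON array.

Y: 5·4 = 20 | 2·7+3·2 = 20
Z: 5·4 = 20 | 2·7+3·2 = 20
D: 5·3 = 15 | 2·3+3·3 = 15
gcd(5,2,3) = 1

Coefficients: [5, 2, 3]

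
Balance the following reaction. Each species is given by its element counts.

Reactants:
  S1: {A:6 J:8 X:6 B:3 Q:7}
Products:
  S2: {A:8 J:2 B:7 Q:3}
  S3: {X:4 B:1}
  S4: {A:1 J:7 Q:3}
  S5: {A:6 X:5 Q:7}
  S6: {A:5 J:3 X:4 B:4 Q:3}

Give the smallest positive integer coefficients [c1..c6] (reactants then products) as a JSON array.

Coefficients: [5, 1, 4, 5, 2, 1]

A: 5·6 = 30 | 1·8+4·0+5·1+2·6+1·5 = 30
J: 5·8 = 40 | 1·2+4·0+5·7+2·0+1·3 = 40
X: 5·6 = 30 | 1·0+4·4+5·0+2·5+1·4 = 30
B: 5·3 = 15 | 1·7+4·1+5·0+2·0+1·4 = 15
Q: 5·7 = 35 | 1·3+4·0+5·3+2·7+1·3 = 35
gcd(5,1,4,5,2,1) = 1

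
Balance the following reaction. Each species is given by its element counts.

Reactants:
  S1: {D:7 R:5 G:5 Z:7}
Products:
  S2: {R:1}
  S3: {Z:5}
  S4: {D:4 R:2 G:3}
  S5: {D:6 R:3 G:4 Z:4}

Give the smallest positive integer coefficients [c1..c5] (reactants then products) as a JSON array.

D: 2·7 = 14 | 3·0+2·0+2·4+1·6 = 14
R: 2·5 = 10 | 3·1+2·0+2·2+1·3 = 10
G: 2·5 = 10 | 3·0+2·0+2·3+1·4 = 10
Z: 2·7 = 14 | 3·0+2·5+2·0+1·4 = 14
gcd(2,3,2,2,1) = 1

Coefficients: [2, 3, 2, 2, 1]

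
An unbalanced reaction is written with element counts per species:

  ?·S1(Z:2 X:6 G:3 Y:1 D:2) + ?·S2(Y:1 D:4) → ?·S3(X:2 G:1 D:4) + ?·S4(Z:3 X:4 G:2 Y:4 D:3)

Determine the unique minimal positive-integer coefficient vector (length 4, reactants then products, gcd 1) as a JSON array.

Z: 3·2+5·0 = 6 | 5·0+2·3 = 6
X: 3·6+5·0 = 18 | 5·2+2·4 = 18
G: 3·3+5·0 = 9 | 5·1+2·2 = 9
Y: 3·1+5·1 = 8 | 5·0+2·4 = 8
D: 3·2+5·4 = 26 | 5·4+2·3 = 26
gcd(3,5,5,2) = 1

Coefficients: [3, 5, 5, 2]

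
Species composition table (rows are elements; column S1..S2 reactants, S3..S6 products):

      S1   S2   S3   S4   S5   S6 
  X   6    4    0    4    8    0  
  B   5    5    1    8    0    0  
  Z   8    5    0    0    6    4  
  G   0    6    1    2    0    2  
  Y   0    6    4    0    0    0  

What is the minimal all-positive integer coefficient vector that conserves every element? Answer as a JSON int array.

X: 2·6+4·4 = 28 | 6·0+3·4+2·8+6·0 = 28
B: 2·5+4·5 = 30 | 6·1+3·8+2·0+6·0 = 30
Z: 2·8+4·5 = 36 | 6·0+3·0+2·6+6·4 = 36
G: 2·0+4·6 = 24 | 6·1+3·2+2·0+6·2 = 24
Y: 2·0+4·6 = 24 | 6·4+3·0+2·0+6·0 = 24
gcd(2,4,6,3,2,6) = 1

Coefficients: [2, 4, 6, 3, 2, 6]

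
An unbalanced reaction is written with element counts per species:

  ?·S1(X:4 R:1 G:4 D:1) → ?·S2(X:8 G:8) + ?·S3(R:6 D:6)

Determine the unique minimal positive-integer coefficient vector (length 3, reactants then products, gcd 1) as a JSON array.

Coefficients: [6, 3, 1]

X: 6·4 = 24 | 3·8+1·0 = 24
R: 6·1 = 6 | 3·0+1·6 = 6
G: 6·4 = 24 | 3·8+1·0 = 24
D: 6·1 = 6 | 3·0+1·6 = 6
gcd(6,3,1) = 1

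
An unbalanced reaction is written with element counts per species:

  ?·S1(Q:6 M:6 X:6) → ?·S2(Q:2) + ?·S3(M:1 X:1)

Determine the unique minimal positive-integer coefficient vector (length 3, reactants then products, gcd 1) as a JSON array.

Q: 1·6 = 6 | 3·2+6·0 = 6
M: 1·6 = 6 | 3·0+6·1 = 6
X: 1·6 = 6 | 3·0+6·1 = 6
gcd(1,3,6) = 1

Coefficients: [1, 3, 6]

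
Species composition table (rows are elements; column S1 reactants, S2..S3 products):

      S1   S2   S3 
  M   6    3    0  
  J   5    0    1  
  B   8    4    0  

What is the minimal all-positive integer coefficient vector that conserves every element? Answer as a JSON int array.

M: 1·6 = 6 | 2·3+5·0 = 6
J: 1·5 = 5 | 2·0+5·1 = 5
B: 1·8 = 8 | 2·4+5·0 = 8
gcd(1,2,5) = 1

Coefficients: [1, 2, 5]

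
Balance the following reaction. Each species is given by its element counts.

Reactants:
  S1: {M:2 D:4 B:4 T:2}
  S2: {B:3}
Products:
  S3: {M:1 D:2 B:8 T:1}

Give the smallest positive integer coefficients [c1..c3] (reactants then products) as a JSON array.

M: 1·2+4·0 = 2 | 2·1 = 2
D: 1·4+4·0 = 4 | 2·2 = 4
B: 1·4+4·3 = 16 | 2·8 = 16
T: 1·2+4·0 = 2 | 2·1 = 2
gcd(1,4,2) = 1

Coefficients: [1, 4, 2]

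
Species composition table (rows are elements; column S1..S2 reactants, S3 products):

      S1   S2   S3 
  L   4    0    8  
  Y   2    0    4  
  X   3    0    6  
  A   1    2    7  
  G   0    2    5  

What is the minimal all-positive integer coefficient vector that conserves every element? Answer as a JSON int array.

Coefficients: [4, 5, 2]

L: 4·4+5·0 = 16 | 2·8 = 16
Y: 4·2+5·0 = 8 | 2·4 = 8
X: 4·3+5·0 = 12 | 2·6 = 12
A: 4·1+5·2 = 14 | 2·7 = 14
G: 4·0+5·2 = 10 | 2·5 = 10
gcd(4,5,2) = 1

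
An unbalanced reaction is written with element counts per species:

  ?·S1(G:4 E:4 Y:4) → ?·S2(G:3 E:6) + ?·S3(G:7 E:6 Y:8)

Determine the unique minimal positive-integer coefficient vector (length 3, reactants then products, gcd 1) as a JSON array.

G: 6·4 = 24 | 1·3+3·7 = 24
E: 6·4 = 24 | 1·6+3·6 = 24
Y: 6·4 = 24 | 1·0+3·8 = 24
gcd(6,1,3) = 1

Coefficients: [6, 1, 3]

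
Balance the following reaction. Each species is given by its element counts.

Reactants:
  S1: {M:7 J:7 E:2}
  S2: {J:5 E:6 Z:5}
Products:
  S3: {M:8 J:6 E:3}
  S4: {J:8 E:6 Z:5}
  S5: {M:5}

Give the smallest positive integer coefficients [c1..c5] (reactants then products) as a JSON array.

M: 3·7+3·0 = 21 | 2·8+3·0+1·5 = 21
J: 3·7+3·5 = 36 | 2·6+3·8+1·0 = 36
E: 3·2+3·6 = 24 | 2·3+3·6+1·0 = 24
Z: 3·0+3·5 = 15 | 2·0+3·5+1·0 = 15
gcd(3,3,2,3,1) = 1

Coefficients: [3, 3, 2, 3, 1]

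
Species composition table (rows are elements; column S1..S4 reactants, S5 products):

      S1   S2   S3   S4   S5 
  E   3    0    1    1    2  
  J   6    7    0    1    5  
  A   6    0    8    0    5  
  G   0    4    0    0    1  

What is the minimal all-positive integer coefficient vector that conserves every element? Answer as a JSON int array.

Coefficients: [2, 1, 1, 1, 4]

E: 2·3+1·0+1·1+1·1 = 8 | 4·2 = 8
J: 2·6+1·7+1·0+1·1 = 20 | 4·5 = 20
A: 2·6+1·0+1·8+1·0 = 20 | 4·5 = 20
G: 2·0+1·4+1·0+1·0 = 4 | 4·1 = 4
gcd(2,1,1,1,4) = 1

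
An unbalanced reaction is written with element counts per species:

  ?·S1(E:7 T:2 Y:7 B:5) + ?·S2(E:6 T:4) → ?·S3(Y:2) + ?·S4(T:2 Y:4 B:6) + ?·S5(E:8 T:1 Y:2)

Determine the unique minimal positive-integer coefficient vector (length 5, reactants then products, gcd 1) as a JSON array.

Coefficients: [6, 1, 5, 5, 6]

E: 6·7+1·6 = 48 | 5·0+5·0+6·8 = 48
T: 6·2+1·4 = 16 | 5·0+5·2+6·1 = 16
Y: 6·7+1·0 = 42 | 5·2+5·4+6·2 = 42
B: 6·5+1·0 = 30 | 5·0+5·6+6·0 = 30
gcd(6,1,5,5,6) = 1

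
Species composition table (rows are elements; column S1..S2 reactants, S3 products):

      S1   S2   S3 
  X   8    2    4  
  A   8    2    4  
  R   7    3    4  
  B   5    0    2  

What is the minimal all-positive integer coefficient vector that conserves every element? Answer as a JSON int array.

Coefficients: [2, 2, 5]

X: 2·8+2·2 = 20 | 5·4 = 20
A: 2·8+2·2 = 20 | 5·4 = 20
R: 2·7+2·3 = 20 | 5·4 = 20
B: 2·5+2·0 = 10 | 5·2 = 10
gcd(2,2,5) = 1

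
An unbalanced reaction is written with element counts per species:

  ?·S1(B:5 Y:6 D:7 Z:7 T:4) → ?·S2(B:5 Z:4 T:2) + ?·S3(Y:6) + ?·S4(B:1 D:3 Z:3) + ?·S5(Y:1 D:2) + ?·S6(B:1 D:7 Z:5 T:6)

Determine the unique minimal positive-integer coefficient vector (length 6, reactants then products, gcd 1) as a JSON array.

Coefficients: [5, 4, 4, 3, 6, 2]

B: 5·5 = 25 | 4·5+4·0+3·1+6·0+2·1 = 25
Y: 5·6 = 30 | 4·0+4·6+3·0+6·1+2·0 = 30
D: 5·7 = 35 | 4·0+4·0+3·3+6·2+2·7 = 35
Z: 5·7 = 35 | 4·4+4·0+3·3+6·0+2·5 = 35
T: 5·4 = 20 | 4·2+4·0+3·0+6·0+2·6 = 20
gcd(5,4,4,3,6,2) = 1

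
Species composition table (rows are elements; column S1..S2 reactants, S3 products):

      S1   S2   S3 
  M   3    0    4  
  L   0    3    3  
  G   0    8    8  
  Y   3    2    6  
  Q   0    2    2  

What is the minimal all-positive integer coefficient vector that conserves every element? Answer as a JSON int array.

Coefficients: [4, 3, 3]

M: 4·3+3·0 = 12 | 3·4 = 12
L: 4·0+3·3 = 9 | 3·3 = 9
G: 4·0+3·8 = 24 | 3·8 = 24
Y: 4·3+3·2 = 18 | 3·6 = 18
Q: 4·0+3·2 = 6 | 3·2 = 6
gcd(4,3,3) = 1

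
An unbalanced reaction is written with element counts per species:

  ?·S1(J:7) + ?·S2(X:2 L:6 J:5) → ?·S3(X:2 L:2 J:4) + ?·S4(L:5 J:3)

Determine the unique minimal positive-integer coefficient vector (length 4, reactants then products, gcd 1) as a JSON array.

Coefficients: [1, 5, 5, 4]

X: 1·0+5·2 = 10 | 5·2+4·0 = 10
L: 1·0+5·6 = 30 | 5·2+4·5 = 30
J: 1·7+5·5 = 32 | 5·4+4·3 = 32
gcd(1,5,5,4) = 1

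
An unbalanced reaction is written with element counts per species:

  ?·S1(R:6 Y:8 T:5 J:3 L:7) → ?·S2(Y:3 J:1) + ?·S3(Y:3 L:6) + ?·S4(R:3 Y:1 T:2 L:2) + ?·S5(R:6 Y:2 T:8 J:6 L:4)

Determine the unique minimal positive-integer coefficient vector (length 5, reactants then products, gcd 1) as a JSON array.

R: 4·6 = 24 | 6·0+2·0+6·3+1·6 = 24
Y: 4·8 = 32 | 6·3+2·3+6·1+1·2 = 32
T: 4·5 = 20 | 6·0+2·0+6·2+1·8 = 20
J: 4·3 = 12 | 6·1+2·0+6·0+1·6 = 12
L: 4·7 = 28 | 6·0+2·6+6·2+1·4 = 28
gcd(4,6,2,6,1) = 1

Coefficients: [4, 6, 2, 6, 1]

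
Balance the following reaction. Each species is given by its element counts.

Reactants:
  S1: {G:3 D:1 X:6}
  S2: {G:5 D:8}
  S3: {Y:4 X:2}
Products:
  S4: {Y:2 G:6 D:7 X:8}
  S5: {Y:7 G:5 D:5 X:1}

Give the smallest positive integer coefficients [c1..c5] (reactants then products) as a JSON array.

Coefficients: [5, 5, 6, 5, 2]

Y: 5·0+5·0+6·4 = 24 | 5·2+2·7 = 24
G: 5·3+5·5+6·0 = 40 | 5·6+2·5 = 40
D: 5·1+5·8+6·0 = 45 | 5·7+2·5 = 45
X: 5·6+5·0+6·2 = 42 | 5·8+2·1 = 42
gcd(5,5,6,5,2) = 1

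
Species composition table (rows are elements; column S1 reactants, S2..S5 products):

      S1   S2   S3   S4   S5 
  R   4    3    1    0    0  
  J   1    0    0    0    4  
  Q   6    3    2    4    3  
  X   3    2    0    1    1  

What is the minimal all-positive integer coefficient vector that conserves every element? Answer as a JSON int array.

R: 4·4 = 16 | 5·3+1·1+1·0+1·0 = 16
J: 4·1 = 4 | 5·0+1·0+1·0+1·4 = 4
Q: 4·6 = 24 | 5·3+1·2+1·4+1·3 = 24
X: 4·3 = 12 | 5·2+1·0+1·1+1·1 = 12
gcd(4,5,1,1,1) = 1

Coefficients: [4, 5, 1, 1, 1]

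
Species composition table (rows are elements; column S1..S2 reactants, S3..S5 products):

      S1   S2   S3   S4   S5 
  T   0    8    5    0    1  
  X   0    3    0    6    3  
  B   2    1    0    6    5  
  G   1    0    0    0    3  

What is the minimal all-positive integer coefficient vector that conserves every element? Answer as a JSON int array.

Coefficients: [6, 4, 6, 1, 2]

T: 6·0+4·8 = 32 | 6·5+1·0+2·1 = 32
X: 6·0+4·3 = 12 | 6·0+1·6+2·3 = 12
B: 6·2+4·1 = 16 | 6·0+1·6+2·5 = 16
G: 6·1+4·0 = 6 | 6·0+1·0+2·3 = 6
gcd(6,4,6,1,2) = 1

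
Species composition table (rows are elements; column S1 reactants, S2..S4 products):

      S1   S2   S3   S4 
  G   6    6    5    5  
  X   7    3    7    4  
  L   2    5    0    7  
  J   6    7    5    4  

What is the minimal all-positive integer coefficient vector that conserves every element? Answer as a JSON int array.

Coefficients: [6, 1, 5, 1]

G: 6·6 = 36 | 1·6+5·5+1·5 = 36
X: 6·7 = 42 | 1·3+5·7+1·4 = 42
L: 6·2 = 12 | 1·5+5·0+1·7 = 12
J: 6·6 = 36 | 1·7+5·5+1·4 = 36
gcd(6,1,5,1) = 1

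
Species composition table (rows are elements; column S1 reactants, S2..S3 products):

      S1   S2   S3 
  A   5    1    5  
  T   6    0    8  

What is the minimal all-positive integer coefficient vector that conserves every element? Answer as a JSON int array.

Coefficients: [4, 5, 3]

A: 4·5 = 20 | 5·1+3·5 = 20
T: 4·6 = 24 | 5·0+3·8 = 24
gcd(4,5,3) = 1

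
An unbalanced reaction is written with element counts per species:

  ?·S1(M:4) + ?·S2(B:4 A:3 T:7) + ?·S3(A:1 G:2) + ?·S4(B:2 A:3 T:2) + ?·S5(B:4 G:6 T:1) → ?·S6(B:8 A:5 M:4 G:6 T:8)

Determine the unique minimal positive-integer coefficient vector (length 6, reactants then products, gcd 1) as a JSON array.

B: 6·0+5·4+3·0+4·2+5·4 = 48 | 6·8 = 48
A: 6·0+5·3+3·1+4·3+5·0 = 30 | 6·5 = 30
M: 6·4+5·0+3·0+4·0+5·0 = 24 | 6·4 = 24
G: 6·0+5·0+3·2+4·0+5·6 = 36 | 6·6 = 36
T: 6·0+5·7+3·0+4·2+5·1 = 48 | 6·8 = 48
gcd(6,5,3,4,5,6) = 1

Coefficients: [6, 5, 3, 4, 5, 6]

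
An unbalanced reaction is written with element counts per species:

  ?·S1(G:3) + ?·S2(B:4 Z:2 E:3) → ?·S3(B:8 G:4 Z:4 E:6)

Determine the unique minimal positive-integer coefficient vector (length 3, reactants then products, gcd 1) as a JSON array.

B: 4·0+6·4 = 24 | 3·8 = 24
G: 4·3+6·0 = 12 | 3·4 = 12
Z: 4·0+6·2 = 12 | 3·4 = 12
E: 4·0+6·3 = 18 | 3·6 = 18
gcd(4,6,3) = 1

Coefficients: [4, 6, 3]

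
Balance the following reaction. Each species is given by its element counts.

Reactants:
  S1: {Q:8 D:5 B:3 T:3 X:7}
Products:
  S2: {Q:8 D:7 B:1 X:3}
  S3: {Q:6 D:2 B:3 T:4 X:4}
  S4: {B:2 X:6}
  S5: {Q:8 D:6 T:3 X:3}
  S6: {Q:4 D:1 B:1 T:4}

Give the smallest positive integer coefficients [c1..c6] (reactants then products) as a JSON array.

Q: 5·8 = 40 | 2·8+2·6+3·0+1·8+1·4 = 40
D: 5·5 = 25 | 2·7+2·2+3·0+1·6+1·1 = 25
B: 5·3 = 15 | 2·1+2·3+3·2+1·0+1·1 = 15
T: 5·3 = 15 | 2·0+2·4+3·0+1·3+1·4 = 15
X: 5·7 = 35 | 2·3+2·4+3·6+1·3+1·0 = 35
gcd(5,2,2,3,1,1) = 1

Coefficients: [5, 2, 2, 3, 1, 1]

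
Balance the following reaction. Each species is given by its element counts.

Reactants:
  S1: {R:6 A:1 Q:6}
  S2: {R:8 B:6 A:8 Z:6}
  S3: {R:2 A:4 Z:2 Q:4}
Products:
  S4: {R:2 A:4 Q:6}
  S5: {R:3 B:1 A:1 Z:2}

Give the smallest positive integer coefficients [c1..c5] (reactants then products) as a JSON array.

Coefficients: [2, 1, 3, 4, 6]

R: 2·6+1·8+3·2 = 26 | 4·2+6·3 = 26
B: 2·0+1·6+3·0 = 6 | 4·0+6·1 = 6
A: 2·1+1·8+3·4 = 22 | 4·4+6·1 = 22
Z: 2·0+1·6+3·2 = 12 | 4·0+6·2 = 12
Q: 2·6+1·0+3·4 = 24 | 4·6+6·0 = 24
gcd(2,1,3,4,6) = 1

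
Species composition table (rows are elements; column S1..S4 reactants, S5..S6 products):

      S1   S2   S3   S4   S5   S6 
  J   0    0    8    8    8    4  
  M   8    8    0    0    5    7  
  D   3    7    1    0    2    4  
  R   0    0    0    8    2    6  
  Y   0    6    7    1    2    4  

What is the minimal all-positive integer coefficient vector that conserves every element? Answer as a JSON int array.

J: 5·0+1·0+2·8+4·8 = 48 | 4·8+4·4 = 48
M: 5·8+1·8+2·0+4·0 = 48 | 4·5+4·7 = 48
D: 5·3+1·7+2·1+4·0 = 24 | 4·2+4·4 = 24
R: 5·0+1·0+2·0+4·8 = 32 | 4·2+4·6 = 32
Y: 5·0+1·6+2·7+4·1 = 24 | 4·2+4·4 = 24
gcd(5,1,2,4,4,4) = 1

Coefficients: [5, 1, 2, 4, 4, 4]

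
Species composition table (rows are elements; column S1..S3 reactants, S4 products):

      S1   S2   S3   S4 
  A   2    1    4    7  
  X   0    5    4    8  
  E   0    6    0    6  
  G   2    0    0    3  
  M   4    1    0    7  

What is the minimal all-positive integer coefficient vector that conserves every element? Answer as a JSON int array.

A: 6·2+4·1+3·4 = 28 | 4·7 = 28
X: 6·0+4·5+3·4 = 32 | 4·8 = 32
E: 6·0+4·6+3·0 = 24 | 4·6 = 24
G: 6·2+4·0+3·0 = 12 | 4·3 = 12
M: 6·4+4·1+3·0 = 28 | 4·7 = 28
gcd(6,4,3,4) = 1

Coefficients: [6, 4, 3, 4]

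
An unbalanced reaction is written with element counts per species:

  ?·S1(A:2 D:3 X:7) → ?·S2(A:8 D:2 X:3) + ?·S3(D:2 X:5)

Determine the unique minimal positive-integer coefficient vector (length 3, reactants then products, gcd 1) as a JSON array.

A: 4·2 = 8 | 1·8+5·0 = 8
D: 4·3 = 12 | 1·2+5·2 = 12
X: 4·7 = 28 | 1·3+5·5 = 28
gcd(4,1,5) = 1

Coefficients: [4, 1, 5]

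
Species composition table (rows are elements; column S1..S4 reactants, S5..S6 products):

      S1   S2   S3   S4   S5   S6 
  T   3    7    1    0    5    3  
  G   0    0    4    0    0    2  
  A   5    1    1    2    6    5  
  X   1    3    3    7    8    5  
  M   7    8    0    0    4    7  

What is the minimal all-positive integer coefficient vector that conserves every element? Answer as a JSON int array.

T: 6·3+1·7+3·1+4·0 = 28 | 2·5+6·3 = 28
G: 6·0+1·0+3·4+4·0 = 12 | 2·0+6·2 = 12
A: 6·5+1·1+3·1+4·2 = 42 | 2·6+6·5 = 42
X: 6·1+1·3+3·3+4·7 = 46 | 2·8+6·5 = 46
M: 6·7+1·8+3·0+4·0 = 50 | 2·4+6·7 = 50
gcd(6,1,3,4,2,6) = 1

Coefficients: [6, 1, 3, 4, 2, 6]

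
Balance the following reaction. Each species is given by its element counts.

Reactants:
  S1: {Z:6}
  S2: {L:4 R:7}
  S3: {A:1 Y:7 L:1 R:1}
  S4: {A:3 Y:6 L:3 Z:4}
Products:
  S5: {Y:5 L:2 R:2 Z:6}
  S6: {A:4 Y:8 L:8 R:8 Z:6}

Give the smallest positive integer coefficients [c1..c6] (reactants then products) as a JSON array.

A: 3·0+6·0+2·1+6·3 = 20 | 2·0+5·4 = 20
Y: 3·0+6·0+2·7+6·6 = 50 | 2·5+5·8 = 50
L: 3·0+6·4+2·1+6·3 = 44 | 2·2+5·8 = 44
R: 3·0+6·7+2·1+6·0 = 44 | 2·2+5·8 = 44
Z: 3·6+6·0+2·0+6·4 = 42 | 2·6+5·6 = 42
gcd(3,6,2,6,2,5) = 1

Coefficients: [3, 6, 2, 6, 2, 5]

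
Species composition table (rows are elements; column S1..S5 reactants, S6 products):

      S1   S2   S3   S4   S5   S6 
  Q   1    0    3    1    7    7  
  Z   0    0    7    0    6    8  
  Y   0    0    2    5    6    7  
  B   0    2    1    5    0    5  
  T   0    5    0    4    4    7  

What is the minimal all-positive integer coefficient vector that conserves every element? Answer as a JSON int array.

Q: 6·1+3·0+4·3+3·1+2·7 = 35 | 5·7 = 35
Z: 6·0+3·0+4·7+3·0+2·6 = 40 | 5·8 = 40
Y: 6·0+3·0+4·2+3·5+2·6 = 35 | 5·7 = 35
B: 6·0+3·2+4·1+3·5+2·0 = 25 | 5·5 = 25
T: 6·0+3·5+4·0+3·4+2·4 = 35 | 5·7 = 35
gcd(6,3,4,3,2,5) = 1

Coefficients: [6, 3, 4, 3, 2, 5]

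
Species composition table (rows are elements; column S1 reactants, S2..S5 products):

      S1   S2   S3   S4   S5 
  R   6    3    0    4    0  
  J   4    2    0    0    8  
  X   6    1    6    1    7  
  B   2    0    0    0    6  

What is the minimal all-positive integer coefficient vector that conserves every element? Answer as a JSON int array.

R: 3·6 = 18 | 2·3+1·0+3·4+1·0 = 18
J: 3·4 = 12 | 2·2+1·0+3·0+1·8 = 12
X: 3·6 = 18 | 2·1+1·6+3·1+1·7 = 18
B: 3·2 = 6 | 2·0+1·0+3·0+1·6 = 6
gcd(3,2,1,3,1) = 1

Coefficients: [3, 2, 1, 3, 1]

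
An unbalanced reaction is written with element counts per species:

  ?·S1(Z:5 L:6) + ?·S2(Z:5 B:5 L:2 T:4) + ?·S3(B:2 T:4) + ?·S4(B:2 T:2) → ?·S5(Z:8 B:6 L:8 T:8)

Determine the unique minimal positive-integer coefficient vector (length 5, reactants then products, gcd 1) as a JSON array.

Z: 6·5+2·5+6·0+4·0 = 40 | 5·8 = 40
B: 6·0+2·5+6·2+4·2 = 30 | 5·6 = 30
L: 6·6+2·2+6·0+4·0 = 40 | 5·8 = 40
T: 6·0+2·4+6·4+4·2 = 40 | 5·8 = 40
gcd(6,2,6,4,5) = 1

Coefficients: [6, 2, 6, 4, 5]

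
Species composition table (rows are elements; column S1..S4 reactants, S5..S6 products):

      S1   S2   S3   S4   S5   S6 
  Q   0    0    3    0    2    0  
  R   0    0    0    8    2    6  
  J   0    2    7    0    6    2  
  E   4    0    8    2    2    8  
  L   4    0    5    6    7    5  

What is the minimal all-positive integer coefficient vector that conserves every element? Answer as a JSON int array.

Q: 2·0+5·0+2·3+3·0 = 6 | 3·2+3·0 = 6
R: 2·0+5·0+2·0+3·8 = 24 | 3·2+3·6 = 24
J: 2·0+5·2+2·7+3·0 = 24 | 3·6+3·2 = 24
E: 2·4+5·0+2·8+3·2 = 30 | 3·2+3·8 = 30
L: 2·4+5·0+2·5+3·6 = 36 | 3·7+3·5 = 36
gcd(2,5,2,3,3,3) = 1

Coefficients: [2, 5, 2, 3, 3, 3]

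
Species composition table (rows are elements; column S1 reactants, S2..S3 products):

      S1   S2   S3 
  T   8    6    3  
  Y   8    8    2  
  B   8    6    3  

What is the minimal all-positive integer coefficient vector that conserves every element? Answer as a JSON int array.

Coefficients: [3, 2, 4]

T: 3·8 = 24 | 2·6+4·3 = 24
Y: 3·8 = 24 | 2·8+4·2 = 24
B: 3·8 = 24 | 2·6+4·3 = 24
gcd(3,2,4) = 1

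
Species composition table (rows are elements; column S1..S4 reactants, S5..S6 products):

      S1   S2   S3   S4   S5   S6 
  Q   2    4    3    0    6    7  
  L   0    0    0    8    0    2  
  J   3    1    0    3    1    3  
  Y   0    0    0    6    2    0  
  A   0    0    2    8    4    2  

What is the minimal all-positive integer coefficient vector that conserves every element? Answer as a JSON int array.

Coefficients: [2, 6, 6, 1, 3, 4]

Q: 2·2+6·4+6·3+1·0 = 46 | 3·6+4·7 = 46
L: 2·0+6·0+6·0+1·8 = 8 | 3·0+4·2 = 8
J: 2·3+6·1+6·0+1·3 = 15 | 3·1+4·3 = 15
Y: 2·0+6·0+6·0+1·6 = 6 | 3·2+4·0 = 6
A: 2·0+6·0+6·2+1·8 = 20 | 3·4+4·2 = 20
gcd(2,6,6,1,3,4) = 1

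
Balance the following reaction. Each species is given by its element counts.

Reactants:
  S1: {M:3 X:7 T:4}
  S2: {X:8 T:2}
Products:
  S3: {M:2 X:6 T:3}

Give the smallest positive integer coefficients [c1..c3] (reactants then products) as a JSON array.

Coefficients: [4, 1, 6]

M: 4·3+1·0 = 12 | 6·2 = 12
X: 4·7+1·8 = 36 | 6·6 = 36
T: 4·4+1·2 = 18 | 6·3 = 18
gcd(4,1,6) = 1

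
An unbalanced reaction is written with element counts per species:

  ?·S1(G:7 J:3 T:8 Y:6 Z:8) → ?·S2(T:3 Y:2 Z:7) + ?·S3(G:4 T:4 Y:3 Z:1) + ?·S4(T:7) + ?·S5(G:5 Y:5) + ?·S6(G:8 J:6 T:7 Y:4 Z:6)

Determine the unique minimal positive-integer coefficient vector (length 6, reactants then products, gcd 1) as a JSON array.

Coefficients: [6, 4, 2, 1, 2, 3]

G: 6·7 = 42 | 4·0+2·4+1·0+2·5+3·8 = 42
J: 6·3 = 18 | 4·0+2·0+1·0+2·0+3·6 = 18
T: 6·8 = 48 | 4·3+2·4+1·7+2·0+3·7 = 48
Y: 6·6 = 36 | 4·2+2·3+1·0+2·5+3·4 = 36
Z: 6·8 = 48 | 4·7+2·1+1·0+2·0+3·6 = 48
gcd(6,4,2,1,2,3) = 1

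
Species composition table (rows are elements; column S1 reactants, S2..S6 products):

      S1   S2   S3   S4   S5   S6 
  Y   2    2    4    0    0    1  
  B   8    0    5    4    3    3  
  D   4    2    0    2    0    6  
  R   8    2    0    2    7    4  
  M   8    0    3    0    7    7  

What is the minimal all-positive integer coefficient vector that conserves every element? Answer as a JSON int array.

Coefficients: [6, 1, 2, 5, 4, 2]

Y: 6·2 = 12 | 1·2+2·4+5·0+4·0+2·1 = 12
B: 6·8 = 48 | 1·0+2·5+5·4+4·3+2·3 = 48
D: 6·4 = 24 | 1·2+2·0+5·2+4·0+2·6 = 24
R: 6·8 = 48 | 1·2+2·0+5·2+4·7+2·4 = 48
M: 6·8 = 48 | 1·0+2·3+5·0+4·7+2·7 = 48
gcd(6,1,2,5,4,2) = 1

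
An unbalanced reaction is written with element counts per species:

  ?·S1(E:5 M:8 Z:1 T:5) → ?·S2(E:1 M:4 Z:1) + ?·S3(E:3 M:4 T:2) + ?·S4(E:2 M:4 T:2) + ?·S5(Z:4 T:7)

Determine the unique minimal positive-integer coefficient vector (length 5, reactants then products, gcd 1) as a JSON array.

E: 5·5 = 25 | 1·1+6·3+3·2+1·0 = 25
M: 5·8 = 40 | 1·4+6·4+3·4+1·0 = 40
Z: 5·1 = 5 | 1·1+6·0+3·0+1·4 = 5
T: 5·5 = 25 | 1·0+6·2+3·2+1·7 = 25
gcd(5,1,6,3,1) = 1

Coefficients: [5, 1, 6, 3, 1]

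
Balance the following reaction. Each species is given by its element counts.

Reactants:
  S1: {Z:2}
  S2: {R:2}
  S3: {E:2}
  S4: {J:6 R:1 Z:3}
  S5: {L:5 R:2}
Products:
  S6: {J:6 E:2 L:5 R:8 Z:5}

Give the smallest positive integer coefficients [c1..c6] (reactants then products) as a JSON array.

Coefficients: [2, 5, 2, 2, 2, 2]

J: 2·0+5·0+2·0+2·6+2·0 = 12 | 2·6 = 12
E: 2·0+5·0+2·2+2·0+2·0 = 4 | 2·2 = 4
L: 2·0+5·0+2·0+2·0+2·5 = 10 | 2·5 = 10
R: 2·0+5·2+2·0+2·1+2·2 = 16 | 2·8 = 16
Z: 2·2+5·0+2·0+2·3+2·0 = 10 | 2·5 = 10
gcd(2,5,2,2,2,2) = 1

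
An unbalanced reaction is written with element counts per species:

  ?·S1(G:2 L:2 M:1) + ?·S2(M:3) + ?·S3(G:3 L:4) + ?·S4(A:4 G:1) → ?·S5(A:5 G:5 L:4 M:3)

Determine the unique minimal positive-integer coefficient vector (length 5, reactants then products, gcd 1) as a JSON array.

Coefficients: [6, 2, 1, 5, 4]

A: 6·0+2·0+1·0+5·4 = 20 | 4·5 = 20
G: 6·2+2·0+1·3+5·1 = 20 | 4·5 = 20
L: 6·2+2·0+1·4+5·0 = 16 | 4·4 = 16
M: 6·1+2·3+1·0+5·0 = 12 | 4·3 = 12
gcd(6,2,1,5,4) = 1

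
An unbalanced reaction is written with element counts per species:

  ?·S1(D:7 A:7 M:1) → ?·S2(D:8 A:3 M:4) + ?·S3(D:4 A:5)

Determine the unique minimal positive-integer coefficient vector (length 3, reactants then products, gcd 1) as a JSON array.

D: 4·7 = 28 | 1·8+5·4 = 28
A: 4·7 = 28 | 1·3+5·5 = 28
M: 4·1 = 4 | 1·4+5·0 = 4
gcd(4,1,5) = 1

Coefficients: [4, 1, 5]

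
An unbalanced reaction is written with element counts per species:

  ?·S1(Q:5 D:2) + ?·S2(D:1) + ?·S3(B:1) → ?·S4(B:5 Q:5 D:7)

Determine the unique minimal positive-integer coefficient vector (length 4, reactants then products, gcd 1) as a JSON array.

B: 1·0+5·0+5·1 = 5 | 1·5 = 5
Q: 1·5+5·0+5·0 = 5 | 1·5 = 5
D: 1·2+5·1+5·0 = 7 | 1·7 = 7
gcd(1,5,5,1) = 1

Coefficients: [1, 5, 5, 1]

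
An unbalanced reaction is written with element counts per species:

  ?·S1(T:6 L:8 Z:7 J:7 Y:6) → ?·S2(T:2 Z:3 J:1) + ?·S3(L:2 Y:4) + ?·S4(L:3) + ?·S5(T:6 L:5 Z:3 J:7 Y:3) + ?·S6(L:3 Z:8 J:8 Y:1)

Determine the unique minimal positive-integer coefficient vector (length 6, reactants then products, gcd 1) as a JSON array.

T: 5·6 = 30 | 6·2+5·0+4·0+3·6+1·0 = 30
L: 5·8 = 40 | 6·0+5·2+4·3+3·5+1·3 = 40
Z: 5·7 = 35 | 6·3+5·0+4·0+3·3+1·8 = 35
J: 5·7 = 35 | 6·1+5·0+4·0+3·7+1·8 = 35
Y: 5·6 = 30 | 6·0+5·4+4·0+3·3+1·1 = 30
gcd(5,6,5,4,3,1) = 1

Coefficients: [5, 6, 5, 4, 3, 1]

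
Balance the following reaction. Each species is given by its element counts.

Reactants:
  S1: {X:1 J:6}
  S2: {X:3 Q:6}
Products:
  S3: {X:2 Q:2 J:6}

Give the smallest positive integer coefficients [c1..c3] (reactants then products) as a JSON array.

Coefficients: [3, 1, 3]

X: 3·1+1·3 = 6 | 3·2 = 6
Q: 3·0+1·6 = 6 | 3·2 = 6
J: 3·6+1·0 = 18 | 3·6 = 18
gcd(3,1,3) = 1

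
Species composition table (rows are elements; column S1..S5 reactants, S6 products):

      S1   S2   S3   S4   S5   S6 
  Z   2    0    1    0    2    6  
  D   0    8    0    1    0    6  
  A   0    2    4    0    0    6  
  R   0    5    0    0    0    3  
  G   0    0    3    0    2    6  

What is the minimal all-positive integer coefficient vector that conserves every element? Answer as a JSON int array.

Coefficients: [6, 3, 6, 6, 6, 5]

Z: 6·2+3·0+6·1+6·0+6·2 = 30 | 5·6 = 30
D: 6·0+3·8+6·0+6·1+6·0 = 30 | 5·6 = 30
A: 6·0+3·2+6·4+6·0+6·0 = 30 | 5·6 = 30
R: 6·0+3·5+6·0+6·0+6·0 = 15 | 5·3 = 15
G: 6·0+3·0+6·3+6·0+6·2 = 30 | 5·6 = 30
gcd(6,3,6,6,6,5) = 1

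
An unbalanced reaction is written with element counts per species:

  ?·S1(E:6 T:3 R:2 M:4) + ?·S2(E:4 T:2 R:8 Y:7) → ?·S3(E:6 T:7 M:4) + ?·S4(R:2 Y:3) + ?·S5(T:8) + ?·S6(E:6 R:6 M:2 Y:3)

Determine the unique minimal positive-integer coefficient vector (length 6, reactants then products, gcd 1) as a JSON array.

E: 3·6+3·4 = 30 | 1·6+3·0+1·0+4·6 = 30
T: 3·3+3·2 = 15 | 1·7+3·0+1·8+4·0 = 15
R: 3·2+3·8 = 30 | 1·0+3·2+1·0+4·6 = 30
M: 3·4+3·0 = 12 | 1·4+3·0+1·0+4·2 = 12
Y: 3·0+3·7 = 21 | 1·0+3·3+1·0+4·3 = 21
gcd(3,3,1,3,1,4) = 1

Coefficients: [3, 3, 1, 3, 1, 4]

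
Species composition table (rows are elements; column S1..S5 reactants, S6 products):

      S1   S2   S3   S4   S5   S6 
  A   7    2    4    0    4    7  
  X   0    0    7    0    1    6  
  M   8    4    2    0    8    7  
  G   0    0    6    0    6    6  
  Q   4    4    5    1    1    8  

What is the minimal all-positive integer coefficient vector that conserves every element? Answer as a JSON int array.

Coefficients: [2, 2, 5, 6, 1, 6]

A: 2·7+2·2+5·4+6·0+1·4 = 42 | 6·7 = 42
X: 2·0+2·0+5·7+6·0+1·1 = 36 | 6·6 = 36
M: 2·8+2·4+5·2+6·0+1·8 = 42 | 6·7 = 42
G: 2·0+2·0+5·6+6·0+1·6 = 36 | 6·6 = 36
Q: 2·4+2·4+5·5+6·1+1·1 = 48 | 6·8 = 48
gcd(2,2,5,6,1,6) = 1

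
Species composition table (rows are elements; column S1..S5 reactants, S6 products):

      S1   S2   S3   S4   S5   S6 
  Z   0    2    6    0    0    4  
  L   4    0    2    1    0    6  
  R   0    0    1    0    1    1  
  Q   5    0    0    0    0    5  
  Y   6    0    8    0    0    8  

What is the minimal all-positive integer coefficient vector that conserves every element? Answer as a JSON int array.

Z: 4·0+5·2+1·6+6·0+3·0 = 16 | 4·4 = 16
L: 4·4+5·0+1·2+6·1+3·0 = 24 | 4·6 = 24
R: 4·0+5·0+1·1+6·0+3·1 = 4 | 4·1 = 4
Q: 4·5+5·0+1·0+6·0+3·0 = 20 | 4·5 = 20
Y: 4·6+5·0+1·8+6·0+3·0 = 32 | 4·8 = 32
gcd(4,5,1,6,3,4) = 1

Coefficients: [4, 5, 1, 6, 3, 4]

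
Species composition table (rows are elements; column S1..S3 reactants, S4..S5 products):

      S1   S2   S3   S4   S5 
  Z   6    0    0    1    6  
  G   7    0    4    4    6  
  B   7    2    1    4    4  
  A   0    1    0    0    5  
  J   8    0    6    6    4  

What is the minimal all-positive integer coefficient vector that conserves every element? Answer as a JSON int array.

Z: 2·6+5·0+4·0 = 12 | 6·1+1·6 = 12
G: 2·7+5·0+4·4 = 30 | 6·4+1·6 = 30
B: 2·7+5·2+4·1 = 28 | 6·4+1·4 = 28
A: 2·0+5·1+4·0 = 5 | 6·0+1·5 = 5
J: 2·8+5·0+4·6 = 40 | 6·6+1·4 = 40
gcd(2,5,4,6,1) = 1

Coefficients: [2, 5, 4, 6, 1]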